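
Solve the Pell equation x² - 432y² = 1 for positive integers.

We seek the smallest positive integers (x, y) with x² - 432y² = 1, i.e., x² = 432y² + 1.
Try successive y values:
y = 1: x² = 432·1² + 1 = 433, not a perfect square
y = 2: x² = 432·2² + 1 = 1729, not a perfect square
y = 3: x² = 432·3² + 1 = 3889, not a perfect square
... continuing the search (or via continued fractions) ...
y = 65: x² = 432·65² + 1 = 1825201, x = 1351 ✓

Verify: 1351² - 432·65² = 1825201 - 1825200 = 1 ✓

x = 1351, y = 65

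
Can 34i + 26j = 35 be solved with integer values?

Step 1: Compute gcd(34, 26).
gcd(34, 26) = 2

Step 2: Check divisibility.
Does 2 divide 35? 35 = 2 x 17 + 1, so no.

By the theorem on linear Diophantine equations, 34i + 26j = 35 has integer solutions if and only if gcd(34, 26) divides 35. Since 2 does not divide 35, no solutions exist.

No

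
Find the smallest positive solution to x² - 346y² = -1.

We need x² = 346y² - 1. Try successive y:
y = 1: x² = 346·1² - 1 = 345, not a perfect square
y = 2: x² = 346·2² - 1 = 1383, not a perfect square
y = 3: x² = 346·3² - 1 = 3113, not a perfect square
...
y = 5: x² = 346·5² - 1 = 8649 = 93² ✓
Check: 93² - 346·5² = 8649 - 8650 = -1 ✓

x = 93, y = 5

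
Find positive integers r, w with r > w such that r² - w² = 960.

Factor: r² - w² = (r+w)(r-w) = 960.
We need two factors of 960 with the same parity.
Use r+w = 480 and r-w = 2 (product 480·2 = 960).
Adding: 2r = 482, so r = 241.
Subtracting: 2w = 478, so w = 239.
Check: 241² - 239² = 58081 - 57121 = 960 ✓

r = 241, w = 239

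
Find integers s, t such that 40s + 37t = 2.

Step 1: Check solvability.
gcd(40, 37) = 1
Since 1 divides 2, solutions exist.

Step 2: Apply extended Euclidean algorithm to find gcd.
We find integers such that 40*x0 + 37*y0 = 1

Step 3: Scale the particular solution.
Multiply by 2/1 = 2:
s = -24, t = 26

Step 4: Verify.
40*(-24) + 37*(26) = 2 = 2 ✓

s = -24, t = 26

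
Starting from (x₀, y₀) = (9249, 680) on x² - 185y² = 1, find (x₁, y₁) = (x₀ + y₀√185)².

Solutions to x² - Dy² = 1 are generated by powers of (x₀ + y₀√D).
The next solution satisfies x₁ + y₁√185 = (x₀ + y₀√185)², giving:
x₁ = x₀² + 185y₀² = 9249² + 185·680² = 85544001 + 85544000 = 171088001
y₁ = 2x₀y₀ = 2·9249·680 = 12578640

Verify: 171088001² - 185·12578640² = 29271104086176001 - 29271104086176000 = 1 ✓

x = 171088001, y = 12578640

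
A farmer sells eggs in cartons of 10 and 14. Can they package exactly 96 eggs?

We need non-negative a, b with 10a + 14b = 96.
gcd(10, 14) = 2 divides 96.
Try a = 4: 14b = 96 - 40 = 56, so b = 4.
One way: 4 cartons of 10 and 4 cartons of 14.

Yes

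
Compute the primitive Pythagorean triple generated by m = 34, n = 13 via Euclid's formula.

a = m² - n² = 1156 - 169 = 987
b = 2mn = 2·34·13 = 884
c = m² + n² = 1156 + 169 = 1325
Verify: 987² + 884² = 974169 + 781456 = 1755625 = 1325² ✓

(987, 884, 1325)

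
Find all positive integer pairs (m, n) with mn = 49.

The positive divisors of 49 are: 1, 7, 49.
Each divisor d gives the pair (d, 49/d):
(1, 49), (7, 7), (49, 1)

(1, 49), (7, 7), (49, 1)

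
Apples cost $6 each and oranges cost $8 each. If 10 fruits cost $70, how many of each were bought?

Let a = apples, o = oranges.
a + o = 10
6a + 8o = 70
Substitute o = 10 - a:
6a + 8(10 - a) = 70
(6 - 8)a = 70 - 80
-2a = -10
a = 5, o = 10 - 5 = 5

Apples: 5, Oranges: 5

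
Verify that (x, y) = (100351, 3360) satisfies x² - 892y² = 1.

Compute x² = 100351² = 10070323201
Compute 892y² = 892·3360² = 892·11289600 = 10070323200
x² - 892y² = 10070323201 - 10070323200 = 1
Since this equals 1, (100351, 3360) is a solution.

Yes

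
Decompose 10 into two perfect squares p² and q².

We need to find integers p, q > 0 such that p² + q² = 10.
Trying p = 1: q² = 10 - 1² = 10 - 1 = 9
q = 3
Check: 1² + 3² = 1 + 9 = 10 ✓

10 = 1² + 3²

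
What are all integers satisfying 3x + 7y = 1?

Step 1: Compute gcd(3, 7) = 1.
Since 1 divides 1, solutions exist.

Step 2: Find a particular solution using extended Euclidean algorithm.
We get x₀ = -2, y₀ = 1.
Check: 3*-2 + 7*1 = 1 = 1 ✓

Step 3: Write the general solution.
x = -2 + (7/1)t = -2 + 7t
y = 1 - (3/1)t = 1 - 3t
for any integer t.

x = -2 + 7t, y = 1 - 3t for integer t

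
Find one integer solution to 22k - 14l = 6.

Step 1: Check solvability.
gcd(22, 14) = 2
Since 2 divides 6, solutions exist.

Step 2: Apply extended Euclidean algorithm to find gcd.
We find integers such that 22*x0 + 14*y0 = 2

Step 3: Scale the particular solution.
Multiply by 6/2 = 3:
k = 6, l = 9

Step 4: Verify.
22*(6) - 14*(9) = 6 = 6 ✓

k = 6, l = 9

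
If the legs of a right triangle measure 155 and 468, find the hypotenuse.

c² = a² + b² = 155² + 468² = 24025 + 219024 = 243049
c = 493

493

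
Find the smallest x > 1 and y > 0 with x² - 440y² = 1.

We seek the smallest positive integers (x, y) with x² - 440y² = 1, i.e., x² = 440y² + 1.
Try successive y values:
y = 1: x² = 440·1² + 1 = 441, x = 21 ✓

Verify: 21² - 440·1² = 441 - 440 = 1 ✓

x = 21, y = 1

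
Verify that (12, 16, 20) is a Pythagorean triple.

Compute a² + b² = 12² + 16² = 144 + 256 = 400
Compute c² = 20² = 400
Since 400 = 400, confirmed.

Yes, it is a Pythagorean triple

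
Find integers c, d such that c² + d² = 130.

We need to find integers c, d > 0 such that c² + d² = 130.
Trying c = 3: d² = 130 - 3² = 130 - 9 = 121
d = 11
Check: 3² + 11² = 9 + 121 = 130 ✓

130 = 3² + 11²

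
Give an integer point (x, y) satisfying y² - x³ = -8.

Try small integer x values and check whether x³ - 8 is a perfect square.
x = 2: x³ - 8 = 2³ - 8 = 8 - 8 = 0
Is 0 a perfect square? 0² = 0 ✓
So (x, y) = (2, 0) is a solution.

x = 2, y = 0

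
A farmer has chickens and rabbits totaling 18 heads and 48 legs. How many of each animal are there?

Let c = chickens, r = rabbits.
Heads: c + r = 18
Legs: 2c + 4r = 48
From the first equation, c = 18 - r. Substitute:
2(18 - r) + 4r = 48
36 + 2r = 48
r = (48 - 36)/2 = 6
c = 18 - 6 = 12

Chickens: 12, Rabbits: 6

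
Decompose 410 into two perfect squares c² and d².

We need to find integers c, d > 0 such that c² + d² = 410.
Trying c = 7: d² = 410 - 7² = 410 - 49 = 361
d = 19
Check: 7² + 19² = 49 + 361 = 410 ✓

410 = 7² + 19²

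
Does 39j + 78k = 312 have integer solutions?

Step 1: Compute gcd(39, 78).
gcd(39, 78) = 39

Step 2: Check divisibility.
Does 39 divide 312? 312 = 39 x 8, so yes.

By the theorem on linear Diophantine equations, 39j + 78k = 312 has integer solutions if and only if gcd(39, 78) divides 312. Since 39 | 312, solutions exist.

Yes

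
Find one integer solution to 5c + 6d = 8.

Step 1: Check solvability.
gcd(5, 6) = 1
Since 1 divides 8, solutions exist.

Step 2: Apply extended Euclidean algorithm to find gcd.
We find integers such that 5*x0 + 6*y0 = 1

Step 3: Scale the particular solution.
Multiply by 8/1 = 8:
c = -8, d = 8

Step 4: Verify.
5*(-8) + 6*(8) = 8 = 8 ✓

c = -8, d = 8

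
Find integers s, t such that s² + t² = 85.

We need to find integers s, t > 0 such that s² + t² = 85.
Trying s = 2: t² = 85 - 2² = 85 - 4 = 81
t = 9
Check: 2² + 9² = 4 + 81 = 85 ✓

85 = 2² + 9²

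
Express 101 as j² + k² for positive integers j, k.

We need to find integers j, k > 0 such that j² + k² = 101.
Trying j = 1: k² = 101 - 1² = 101 - 1 = 100
k = 10
Check: 1² + 10² = 1 + 100 = 101 ✓

101 = 1² + 10²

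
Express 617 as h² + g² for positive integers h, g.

We need to find integers h, g > 0 such that h² + g² = 617.
Trying h = 16: g² = 617 - 16² = 617 - 256 = 361
g = 19
Check: 16² + 19² = 256 + 361 = 617 ✓

617 = 16² + 19²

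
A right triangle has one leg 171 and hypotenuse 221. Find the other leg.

b² = c² - a² = 48841 - 29241 = 19600
b = 140

140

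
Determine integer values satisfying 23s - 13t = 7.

Step 1: Check solvability.
gcd(23, 13) = 1
Since 1 divides 7, solutions exist.

Step 2: Apply extended Euclidean algorithm to find gcd.
We find integers such that 23*x0 + 13*y0 = 1

Step 3: Scale the particular solution.
Multiply by 7/1 = 7:
s = 28, t = 49

Step 4: Verify.
23*(28) - 13*(49) = 7 = 7 ✓

s = 28, t = 49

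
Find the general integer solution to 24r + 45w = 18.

Step 1: Compute gcd(24, 45) = 3.
Since 3 divides 18, solutions exist.

Step 2: Find a particular solution using extended Euclidean algorithm.
We get r₀ = 12, w₀ = -6.
Check: 24*12 + 45*-6 = 18 = 18 ✓

Step 3: Write the general solution.
r = 12 + (45/3)t = 12 + 15t
w = -6 - (24/3)t = -6 - 8t
for any integer t.

r = 12 + 15t, w = -6 - 8t for integer t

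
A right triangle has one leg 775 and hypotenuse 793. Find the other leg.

b² = c² - a² = 628849 - 600625 = 28224
b = 168

168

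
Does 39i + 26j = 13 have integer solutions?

Step 1: Compute gcd(39, 26).
gcd(39, 26) = 13

Step 2: Check divisibility.
Does 13 divide 13? 13 = 13 x 1, so yes.

By the theorem on linear Diophantine equations, 39i + 26j = 13 has integer solutions if and only if gcd(39, 26) divides 13. Since 13 | 13, solutions exist.

Yes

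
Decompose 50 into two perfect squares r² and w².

We need to find integers r, w > 0 such that r² + w² = 50.
Trying r = 1: w² = 50 - 1² = 50 - 1 = 49
w = 7
Check: 1² + 7² = 1 + 49 = 50 ✓

50 = 1² + 7²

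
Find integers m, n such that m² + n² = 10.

We need to find integers m, n > 0 such that m² + n² = 10.
Trying m = 1: n² = 10 - 1² = 10 - 1 = 9
n = 3
Check: 1² + 3² = 1 + 9 = 10 ✓

10 = 1² + 3²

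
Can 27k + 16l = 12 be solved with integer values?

Step 1: Compute gcd(27, 16).
gcd(27, 16) = 1

Step 2: Check divisibility.
Does 1 divide 12? 12 = 1 x 12, so yes.

By the theorem on linear Diophantine equations, 27k + 16l = 12 has integer solutions if and only if gcd(27, 16) divides 12. Since 1 | 12, solutions exist.

Yes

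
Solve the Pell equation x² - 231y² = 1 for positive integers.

We seek the smallest positive integers (x, y) with x² - 231y² = 1, i.e., x² = 231y² + 1.
Try successive y values:
y = 1: x² = 231·1² + 1 = 232, not a perfect square
y = 2: x² = 231·2² + 1 = 925, not a perfect square
y = 3: x² = 231·3² + 1 = 2080, not a perfect square
... continuing the search (or via continued fractions) ...
y = 5: x² = 231·5² + 1 = 5776, x = 76 ✓

Verify: 76² - 231·5² = 5776 - 5775 = 1 ✓

x = 76, y = 5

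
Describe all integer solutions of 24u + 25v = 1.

Step 1: Compute gcd(24, 25) = 1.
Since 1 divides 1, solutions exist.

Step 2: Find a particular solution using extended Euclidean algorithm.
We get u₀ = -1, v₀ = 1.
Check: 24*-1 + 25*1 = 1 = 1 ✓

Step 3: Write the general solution.
u = -1 + (25/1)t = -1 + 25t
v = 1 - (24/1)t = 1 - 24t
for any integer t.

u = -1 + 25t, v = 1 - 24t for integer t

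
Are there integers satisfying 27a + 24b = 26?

Step 1: Compute gcd(27, 24).
gcd(27, 24) = 3

Step 2: Check divisibility.
Does 3 divide 26? 26 = 3 x 8 + 2, so no.

By the theorem on linear Diophantine equations, 27a + 24b = 26 has integer solutions if and only if gcd(27, 24) divides 26. Since 3 does not divide 26, no solutions exist.

No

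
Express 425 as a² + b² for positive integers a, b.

We need to find integers a, b > 0 such that a² + b² = 425.
Trying a = 5: b² = 425 - 5² = 425 - 25 = 400
b = 20
Check: 5² + 20² = 25 + 400 = 425 ✓

425 = 5² + 20²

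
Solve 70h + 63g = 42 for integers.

Step 1: Check solvability.
gcd(70, 63) = 7
Since 7 divides 42, solutions exist.

Step 2: Apply extended Euclidean algorithm to find gcd.
We find integers such that 70*x0 + 63*y0 = 7

Step 3: Scale the particular solution.
Multiply by 42/7 = 6:
h = 6, g = -6

Step 4: Verify.
70*(6) + 63*(-6) = 42 = 42 ✓

h = 6, g = -6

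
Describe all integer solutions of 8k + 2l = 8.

Step 1: Compute gcd(8, 2) = 2.
Since 2 divides 8, solutions exist.

Step 2: Find a particular solution using extended Euclidean algorithm.
We get k₀ = 0, l₀ = 4.
Check: 8*0 + 2*4 = 8 = 8 ✓

Step 3: Write the general solution.
k = 0 + (2/2)t = 0 + 1t
l = 4 - (8/2)t = 4 - 4t
for any integer t.

k = 0 + 1t, l = 4 - 4t for integer t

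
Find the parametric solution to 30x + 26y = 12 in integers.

Step 1: Compute gcd(30, 26) = 2.
Since 2 divides 12, solutions exist.

Step 2: Find a particular solution using extended Euclidean algorithm.
We get x₀ = -36, y₀ = 42.
Check: 30*-36 + 26*42 = 12 = 12 ✓

Step 3: Write the general solution.
x = -36 + (26/2)t = -36 + 13t
y = 42 - (30/2)t = 42 - 15t
for any integer t.

x = -36 + 13t, y = 42 - 15t for integer t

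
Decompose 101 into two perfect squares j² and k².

We need to find integers j, k > 0 such that j² + k² = 101.
Trying j = 1: k² = 101 - 1² = 101 - 1 = 100
k = 10
Check: 1² + 10² = 1 + 100 = 101 ✓

101 = 1² + 10²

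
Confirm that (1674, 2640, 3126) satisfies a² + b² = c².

Compute a² + b² = 1674² + 2640² = 2802276 + 6969600 = 9771876
Compute c² = 3126² = 9771876
Since 9771876 = 9771876, confirmed.

Yes, it is a Pythagorean triple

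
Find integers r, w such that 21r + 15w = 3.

Step 1: Check solvability.
gcd(21, 15) = 3
Since 3 divides 3, solutions exist.

Step 2: Apply extended Euclidean algorithm to find gcd.
We find integers such that 21*x0 + 15*y0 = 3

Step 3: Scale the particular solution.
Multiply by 3/3 = 1:
r = -2, w = 3

Step 4: Verify.
21*(-2) + 15*(3) = 3 = 3 ✓

r = -2, w = 3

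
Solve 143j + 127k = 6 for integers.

Step 1: Check solvability.
gcd(143, 127) = 1
Since 1 divides 6, solutions exist.

Step 2: Apply extended Euclidean algorithm to find gcd.
We find integers such that 143*x0 + 127*y0 = 1

Step 3: Scale the particular solution.
Multiply by 6/1 = 6:
j = 48, k = -54

Step 4: Verify.
143*(48) + 127*(-54) = 6 = 6 ✓

j = 48, k = -54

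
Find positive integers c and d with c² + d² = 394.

We need to find integers c, d > 0 such that c² + d² = 394.
Trying c = 13: d² = 394 - 13² = 394 - 169 = 225
d = 15
Check: 13² + 15² = 169 + 225 = 394 ✓

394 = 13² + 15²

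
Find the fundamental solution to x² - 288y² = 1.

We seek the smallest positive integers (x, y) with x² - 288y² = 1, i.e., x² = 288y² + 1.
Try successive y values:
y = 1: x² = 288·1² + 1 = 289, x = 17 ✓

Verify: 17² - 288·1² = 289 - 288 = 1 ✓

x = 17, y = 1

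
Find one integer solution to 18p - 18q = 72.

Step 1: Check solvability.
gcd(18, 18) = 18
Since 18 divides 72, solutions exist.

Step 2: Apply extended Euclidean algorithm to find gcd.
We find integers such that 18*x0 + 18*y0 = 18

Step 3: Scale the particular solution.
Multiply by 72/18 = 4:
p = 0, q = -4

Step 4: Verify.
18*(0) - 18*(-4) = 72 = 72 ✓

p = 0, q = -4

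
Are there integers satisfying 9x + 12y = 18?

Step 1: Compute gcd(9, 12).
gcd(9, 12) = 3

Step 2: Check divisibility.
Does 3 divide 18? 18 = 3 x 6, so yes.

By the theorem on linear Diophantine equations, 9x + 12y = 18 has integer solutions if and only if gcd(9, 12) divides 18. Since 3 | 18, solutions exist.

Yes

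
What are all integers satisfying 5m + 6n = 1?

Step 1: Compute gcd(5, 6) = 1.
Since 1 divides 1, solutions exist.

Step 2: Find a particular solution using extended Euclidean algorithm.
We get m₀ = -1, n₀ = 1.
Check: 5*-1 + 6*1 = 1 = 1 ✓

Step 3: Write the general solution.
m = -1 + (6/1)t = -1 + 6t
n = 1 - (5/1)t = 1 - 5t
for any integer t.

m = -1 + 6t, n = 1 - 5t for integer t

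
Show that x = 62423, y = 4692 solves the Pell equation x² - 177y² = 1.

Compute x² = 62423² = 3896630929
Compute 177y² = 177·4692² = 177·22014864 = 3896630928
x² - 177y² = 3896630929 - 3896630928 = 1
Since this equals 1, (62423, 4692) is a solution.

Yes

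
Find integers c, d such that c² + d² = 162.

We need to find integers c, d > 0 such that c² + d² = 162.
Trying c = 9: d² = 162 - 9² = 162 - 81 = 81
d = 9
Check: 9² + 9² = 81 + 81 = 162 ✓

162 = 9² + 9²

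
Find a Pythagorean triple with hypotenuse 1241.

We need a² + b² = 1241² = 1540081.
Trying: 441² + 1160² = 194481 + 1345600 = 1540081 ✓

(441, 1160, 1241)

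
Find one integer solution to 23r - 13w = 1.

Step 1: Check solvability.
gcd(23, 13) = 1
Since 1 divides 1, solutions exist.

Step 2: Apply extended Euclidean algorithm to find gcd.
We find integers such that 23*x0 + 13*y0 = 1

Step 3: Scale the particular solution.
Multiply by 1/1 = 1:
r = 4, w = 7

Step 4: Verify.
23*(4) - 13*(7) = 1 = 1 ✓

r = 4, w = 7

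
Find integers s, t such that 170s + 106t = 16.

Step 1: Check solvability.
gcd(170, 106) = 2
Since 2 divides 16, solutions exist.

Step 2: Apply extended Euclidean algorithm to find gcd.
We find integers such that 170*x0 + 106*y0 = 2

Step 3: Scale the particular solution.
Multiply by 16/2 = 8:
s = 40, t = -64

Step 4: Verify.
170*(40) + 106*(-64) = 16 = 16 ✓

s = 40, t = -64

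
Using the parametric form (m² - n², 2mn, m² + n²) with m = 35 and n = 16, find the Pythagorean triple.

a = m² - n² = 1225 - 256 = 969
b = 2mn = 2·35·16 = 1120
c = m² + n² = 1225 + 256 = 1481
Verify: 969² + 1120² = 938961 + 1254400 = 2193361 = 1481² ✓

(969, 1120, 1481)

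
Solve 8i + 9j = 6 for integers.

Step 1: Check solvability.
gcd(8, 9) = 1
Since 1 divides 6, solutions exist.

Step 2: Apply extended Euclidean algorithm to find gcd.
We find integers such that 8*x0 + 9*y0 = 1

Step 3: Scale the particular solution.
Multiply by 6/1 = 6:
i = -6, j = 6

Step 4: Verify.
8*(-6) + 9*(6) = 6 = 6 ✓

i = -6, j = 6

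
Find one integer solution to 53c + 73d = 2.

Step 1: Check solvability.
gcd(53, 73) = 1
Since 1 divides 2, solutions exist.

Step 2: Apply extended Euclidean algorithm to find gcd.
We find integers such that 53*x0 + 73*y0 = 1

Step 3: Scale the particular solution.
Multiply by 2/1 = 2:
c = -22, d = 16

Step 4: Verify.
53*(-22) + 73*(16) = 2 = 2 ✓

c = -22, d = 16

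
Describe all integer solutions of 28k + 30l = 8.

Step 1: Compute gcd(28, 30) = 2.
Since 2 divides 8, solutions exist.

Step 2: Find a particular solution using extended Euclidean algorithm.
We get k₀ = -4, l₀ = 4.
Check: 28*-4 + 30*4 = 8 = 8 ✓

Step 3: Write the general solution.
k = -4 + (30/2)t = -4 + 15t
l = 4 - (28/2)t = 4 - 14t
for any integer t.

k = -4 + 15t, l = 4 - 14t for integer t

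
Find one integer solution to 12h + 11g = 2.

Step 1: Check solvability.
gcd(12, 11) = 1
Since 1 divides 2, solutions exist.

Step 2: Apply extended Euclidean algorithm to find gcd.
We find integers such that 12*x0 + 11*y0 = 1

Step 3: Scale the particular solution.
Multiply by 2/1 = 2:
h = 2, g = -2

Step 4: Verify.
12*(2) + 11*(-2) = 2 = 2 ✓

h = 2, g = -2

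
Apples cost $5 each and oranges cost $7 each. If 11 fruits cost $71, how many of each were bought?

Let a = apples, o = oranges.
a + o = 11
5a + 7o = 71
Substitute o = 11 - a:
5a + 7(11 - a) = 71
(5 - 7)a = 71 - 77
-2a = -6
a = 3, o = 11 - 3 = 8

Apples: 3, Oranges: 8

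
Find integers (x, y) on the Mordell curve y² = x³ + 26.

Try small integer x values and check whether x³ + 26 is a perfect square.
x = -1: x³ + 26 = -1³ + 26 = -1 + 26 = 25
Is 25 a perfect square? 5² = 25 ✓
So (x, y) = (-1, -5) is a solution.

x = -1, y = -5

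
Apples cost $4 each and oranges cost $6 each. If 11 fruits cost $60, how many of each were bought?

Let a = apples, o = oranges.
a + o = 11
4a + 6o = 60
Substitute o = 11 - a:
4a + 6(11 - a) = 60
(4 - 6)a = 60 - 66
-2a = -6
a = 3, o = 11 - 3 = 8

Apples: 3, Oranges: 8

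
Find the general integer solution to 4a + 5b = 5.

Step 1: Compute gcd(4, 5) = 1.
Since 1 divides 5, solutions exist.

Step 2: Find a particular solution using extended Euclidean algorithm.
We get a₀ = -5, b₀ = 5.
Check: 4*-5 + 5*5 = 5 = 5 ✓

Step 3: Write the general solution.
a = -5 + (5/1)t = -5 + 5t
b = 5 - (4/1)t = 5 - 4t
for any integer t.

a = -5 + 5t, b = 5 - 4t for integer t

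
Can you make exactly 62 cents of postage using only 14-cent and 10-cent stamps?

We need non-negative x, y with 14x + 10y = 62.
gcd(14, 10) = 2 divides 62, so integer solutions exist.
Search for a non-negative one: x = 3 gives 10y = 62 - 42 = 20, so y = 2.
Check: 14·3 + 10·2 = 62 ✓

Yes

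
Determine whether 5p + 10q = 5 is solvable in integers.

Step 1: Compute gcd(5, 10).
gcd(5, 10) = 5

Step 2: Check divisibility.
Does 5 divide 5? 5 = 5 x 1, so yes.

By the theorem on linear Diophantine equations, 5p + 10q = 5 has integer solutions if and only if gcd(5, 10) divides 5. Since 5 | 5, solutions exist.

Yes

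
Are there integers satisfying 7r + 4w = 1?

Step 1: Compute gcd(7, 4).
gcd(7, 4) = 1

Step 2: Check divisibility.
Does 1 divide 1? 1 = 1 x 1, so yes.

By the theorem on linear Diophantine equations, 7r + 4w = 1 has integer solutions if and only if gcd(7, 4) divides 1. Since 1 | 1, solutions exist.

Yes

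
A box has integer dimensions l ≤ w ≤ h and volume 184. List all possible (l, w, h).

Iterate l from 1 to ⌊184^(1/3)⌋. For each l dividing 184, iterate w ≥ l with w dividing 184/l, and set h = 184/(l·w).
Triples found (6): (1×1×184), (1×2×92), (1×4×46), (1×8×23), (2×2×46), (2×4×23)

(1×1×184), (1×2×92), (1×4×46), (1×8×23), (2×2×46), (2×4×23)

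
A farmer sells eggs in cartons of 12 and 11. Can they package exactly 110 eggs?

We need non-negative a, b with 12a + 11b = 110.
gcd(12, 11) = 1 divides 110.
Try a = 0: 11b = 110 - 0 = 110, so b = 10.
One way: 0 cartons of 12 and 10 cartons of 11.

Yes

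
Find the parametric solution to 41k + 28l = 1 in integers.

Step 1: Compute gcd(41, 28) = 1.
Since 1 divides 1, solutions exist.

Step 2: Find a particular solution using extended Euclidean algorithm.
We get k₀ = 13, l₀ = -19.
Check: 41*13 + 28*-19 = 1 = 1 ✓

Step 3: Write the general solution.
k = 13 + (28/1)t = 13 + 28t
l = -19 - (41/1)t = -19 - 41t
for any integer t.

k = 13 + 28t, l = -19 - 41t for integer t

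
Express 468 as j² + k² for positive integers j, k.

We need to find integers j, k > 0 such that j² + k² = 468.
Trying j = 12: k² = 468 - 12² = 468 - 144 = 324
k = 18
Check: 12² + 18² = 144 + 324 = 468 ✓

468 = 12² + 18²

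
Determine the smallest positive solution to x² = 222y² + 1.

We seek the smallest positive integers (x, y) with x² - 222y² = 1, i.e., x² = 222y² + 1.
Try successive y values:
y = 1: x² = 222·1² + 1 = 223, not a perfect square
y = 2: x² = 222·2² + 1 = 889, not a perfect square
y = 3: x² = 222·3² + 1 = 1999, not a perfect square
... continuing the search (or via continued fractions) ...
y = 10: x² = 222·10² + 1 = 22201, x = 149 ✓

Verify: 149² - 222·10² = 22201 - 22200 = 1 ✓

x = 149, y = 10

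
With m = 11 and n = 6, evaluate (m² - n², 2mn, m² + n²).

a = m² - n² = 121 - 36 = 85
b = 2mn = 2·11·6 = 132
c = m² + n² = 121 + 36 = 157
Verify: 85² + 132² = 7225 + 17424 = 24649 = 157² ✓

(85, 132, 157)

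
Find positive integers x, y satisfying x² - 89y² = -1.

We need x² = 89y² - 1. Try successive y:
y = 1: x² = 89·1² - 1 = 88, not a perfect square
y = 2: x² = 89·2² - 1 = 355, not a perfect square
y = 3: x² = 89·3² - 1 = 800, not a perfect square
...
y = 53: x² = 89·53² - 1 = 250000 = 500² ✓
Check: 500² - 89·53² = 250000 - 250001 = -1 ✓

x = 500, y = 53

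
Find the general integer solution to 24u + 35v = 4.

Step 1: Compute gcd(24, 35) = 1.
Since 1 divides 4, solutions exist.

Step 2: Find a particular solution using extended Euclidean algorithm.
We get u₀ = -64, v₀ = 44.
Check: 24*-64 + 35*44 = 4 = 4 ✓

Step 3: Write the general solution.
u = -64 + (35/1)t = -64 + 35t
v = 44 - (24/1)t = 44 - 24t
for any integer t.

u = -64 + 35t, v = 44 - 24t for integer t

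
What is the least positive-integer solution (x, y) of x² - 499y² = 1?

We seek the smallest positive integers (x, y) with x² - 499y² = 1, i.e., x² = 499y² + 1.
Try successive y values:
y = 1: x² = 499·1² + 1 = 500, not a perfect square
y = 2: x² = 499·2² + 1 = 1997, not a perfect square
y = 3: x² = 499·3² + 1 = 4492, not a perfect square
... continuing the search (or via continued fractions) ...
y = 201: x² = 499·201² + 1 = 20160100, x = 4490 ✓

Verify: 4490² - 499·201² = 20160100 - 20160099 = 1 ✓

x = 4490, y = 201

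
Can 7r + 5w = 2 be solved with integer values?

Step 1: Compute gcd(7, 5).
gcd(7, 5) = 1

Step 2: Check divisibility.
Does 1 divide 2? 2 = 1 x 2, so yes.

By the theorem on linear Diophantine equations, 7r + 5w = 2 has integer solutions if and only if gcd(7, 5) divides 2. Since 1 | 2, solutions exist.

Yes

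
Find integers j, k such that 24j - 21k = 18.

Step 1: Check solvability.
gcd(24, 21) = 3
Since 3 divides 18, solutions exist.

Step 2: Apply extended Euclidean algorithm to find gcd.
We find integers such that 24*x0 + 21*y0 = 3

Step 3: Scale the particular solution.
Multiply by 18/3 = 6:
j = 6, k = 6

Step 4: Verify.
24*(6) - 21*(6) = 18 = 18 ✓

j = 6, k = 6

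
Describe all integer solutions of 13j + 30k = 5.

Step 1: Compute gcd(13, 30) = 1.
Since 1 divides 5, solutions exist.

Step 2: Find a particular solution using extended Euclidean algorithm.
We get j₀ = 35, k₀ = -15.
Check: 13*35 + 30*-15 = 5 = 5 ✓

Step 3: Write the general solution.
j = 35 + (30/1)t = 35 + 30t
k = -15 - (13/1)t = -15 - 13t
for any integer t.

j = 35 + 30t, k = -15 - 13t for integer t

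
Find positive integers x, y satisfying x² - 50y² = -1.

We need x² = 50y² - 1. Try successive y:
y = 1: x² = 50·1² - 1 = 49 = 7² ✓
Check: 7² - 50·1² = 49 - 50 = -1 ✓

x = 7, y = 1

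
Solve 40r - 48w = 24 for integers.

Step 1: Check solvability.
gcd(40, 48) = 8
Since 8 divides 24, solutions exist.

Step 2: Apply extended Euclidean algorithm to find gcd.
We find integers such that 40*x0 + 48*y0 = 8

Step 3: Scale the particular solution.
Multiply by 24/8 = 3:
r = -3, w = -3

Step 4: Verify.
40*(-3) - 48*(-3) = 24 = 24 ✓

r = -3, w = -3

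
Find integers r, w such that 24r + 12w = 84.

Step 1: Check solvability.
gcd(24, 12) = 12
Since 12 divides 84, solutions exist.

Step 2: Apply extended Euclidean algorithm to find gcd.
We find integers such that 24*x0 + 12*y0 = 12

Step 3: Scale the particular solution.
Multiply by 84/12 = 7:
r = 0, w = 7

Step 4: Verify.
24*(0) + 12*(7) = 84 = 84 ✓

r = 0, w = 7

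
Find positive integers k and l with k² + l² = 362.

We need to find integers k, l > 0 such that k² + l² = 362.
Trying k = 1: l² = 362 - 1² = 362 - 1 = 361
l = 19
Check: 1² + 19² = 1 + 361 = 362 ✓

362 = 1² + 19²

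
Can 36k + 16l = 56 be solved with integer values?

Step 1: Compute gcd(36, 16).
gcd(36, 16) = 4

Step 2: Check divisibility.
Does 4 divide 56? 56 = 4 x 14, so yes.

By the theorem on linear Diophantine equations, 36k + 16l = 56 has integer solutions if and only if gcd(36, 16) divides 56. Since 4 | 56, solutions exist.

Yes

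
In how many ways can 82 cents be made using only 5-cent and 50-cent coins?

We need non-negative integers (x, y) with 5x + 50y = 82.
For each x from 0 to 16, check if (82 - 5x) is a non-negative multiple of 50.
Solutions (x, y): none
Count: 0

0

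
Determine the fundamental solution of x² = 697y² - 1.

We need x² = 697y² - 1. Try successive y:
y = 1: x² = 697·1² - 1 = 696, not a perfect square
y = 2: x² = 697·2² - 1 = 2787, not a perfect square
y = 3: x² = 697·3² - 1 = 6272, not a perfect square
...
y = 5: x² = 697·5² - 1 = 17424 = 132² ✓
Check: 132² - 697·5² = 17424 - 17425 = -1 ✓

x = 132, y = 5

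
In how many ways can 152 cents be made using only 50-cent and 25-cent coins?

We need non-negative integers (x, y) with 50x + 25y = 152.
For each x from 0 to 3, check if (152 - 50x) is a non-negative multiple of 25.
Solutions (x, y): none
Count: 0

0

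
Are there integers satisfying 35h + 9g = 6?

Step 1: Compute gcd(35, 9).
gcd(35, 9) = 1

Step 2: Check divisibility.
Does 1 divide 6? 6 = 1 x 6, so yes.

By the theorem on linear Diophantine equations, 35h + 9g = 6 has integer solutions if and only if gcd(35, 9) divides 6. Since 1 | 6, solutions exist.

Yes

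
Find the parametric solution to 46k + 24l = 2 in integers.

Step 1: Compute gcd(46, 24) = 2.
Since 2 divides 2, solutions exist.

Step 2: Find a particular solution using extended Euclidean algorithm.
We get k₀ = -1, l₀ = 2.
Check: 46*-1 + 24*2 = 2 = 2 ✓

Step 3: Write the general solution.
k = -1 + (24/2)t = -1 + 12t
l = 2 - (46/2)t = 2 - 23t
for any integer t.

k = -1 + 12t, l = 2 - 23t for integer t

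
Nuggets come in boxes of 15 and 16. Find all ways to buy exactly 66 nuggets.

We need non-negative integers (x, y) with 15x + 16y = 66.
For each x in 0..4, check if 66 - 15x is a non-negative multiple of 16.
No x yields an integer y ≥ 0.

No solution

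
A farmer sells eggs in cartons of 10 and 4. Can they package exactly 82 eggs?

We need non-negative a, b with 10a + 4b = 82.
gcd(10, 4) = 2 divides 82.
Try a = 1: 4b = 82 - 10 = 72, so b = 18.
One way: 1 cartons of 10 and 18 cartons of 4.

Yes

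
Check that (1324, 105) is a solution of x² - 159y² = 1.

Compute x² = 1324² = 1752976
Compute 159y² = 159·105² = 159·11025 = 1752975
x² - 159y² = 1752976 - 1752975 = 1
Since this equals 1, (1324, 105) is a solution.

Yes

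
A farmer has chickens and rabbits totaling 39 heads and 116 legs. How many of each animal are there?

Let c = chickens, r = rabbits.
Heads: c + r = 39
Legs: 2c + 4r = 116
From the first equation, c = 39 - r. Substitute:
2(39 - r) + 4r = 116
78 + 2r = 116
r = (116 - 78)/2 = 19
c = 39 - 19 = 20

Chickens: 20, Rabbits: 19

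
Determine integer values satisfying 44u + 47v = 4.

Step 1: Check solvability.
gcd(44, 47) = 1
Since 1 divides 4, solutions exist.

Step 2: Apply extended Euclidean algorithm to find gcd.
We find integers such that 44*x0 + 47*y0 = 1

Step 3: Scale the particular solution.
Multiply by 4/1 = 4:
u = -64, v = 60

Step 4: Verify.
44*(-64) + 47*(60) = 4 = 4 ✓

u = -64, v = 60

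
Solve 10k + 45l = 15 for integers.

Step 1: Check solvability.
gcd(10, 45) = 5
Since 5 divides 15, solutions exist.

Step 2: Apply extended Euclidean algorithm to find gcd.
We find integers such that 10*x0 + 45*y0 = 5

Step 3: Scale the particular solution.
Multiply by 15/5 = 3:
k = -12, l = 3

Step 4: Verify.
10*(-12) + 45*(3) = 15 = 15 ✓

k = -12, l = 3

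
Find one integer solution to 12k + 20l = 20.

Step 1: Check solvability.
gcd(12, 20) = 4
Since 4 divides 20, solutions exist.

Step 2: Apply extended Euclidean algorithm to find gcd.
We find integers such that 12*x0 + 20*y0 = 4

Step 3: Scale the particular solution.
Multiply by 20/4 = 5:
k = 10, l = -5

Step 4: Verify.
12*(10) + 20*(-5) = 20 = 20 ✓

k = 10, l = -5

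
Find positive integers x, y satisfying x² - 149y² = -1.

We need x² = 149y² - 1. Try successive y:
y = 1: x² = 149·1² - 1 = 148, not a perfect square
y = 2: x² = 149·2² - 1 = 595, not a perfect square
y = 3: x² = 149·3² - 1 = 1340, not a perfect square
...
y = 9305: x² = 149·9305² - 1 = 12900870724 = 113582² ✓
Check: 113582² - 149·9305² = 12900870724 - 12900870725 = -1 ✓

x = 113582, y = 9305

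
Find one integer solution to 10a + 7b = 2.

Step 1: Check solvability.
gcd(10, 7) = 1
Since 1 divides 2, solutions exist.

Step 2: Apply extended Euclidean algorithm to find gcd.
We find integers such that 10*x0 + 7*y0 = 1

Step 3: Scale the particular solution.
Multiply by 2/1 = 2:
a = -4, b = 6

Step 4: Verify.
10*(-4) + 7*(6) = 2 = 2 ✓

a = -4, b = 6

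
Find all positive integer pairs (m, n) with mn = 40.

The positive divisors of 40 are: 1, 2, 4, 5, 8, 10, 20, 40.
Each divisor d gives the pair (d, 40/d):
(1, 40), (2, 20), (4, 10), (5, 8), (8, 5), (10, 4), (20, 2), (40, 1)

(1, 40), (2, 20), (4, 10), (5, 8), (8, 5), (10, 4), (20, 2), (40, 1)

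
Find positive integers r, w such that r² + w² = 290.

Search for r with 290 - r² a perfect square.
r = 1: 290 - 1² = 290 - 1 = 289 = 17² ✓
So r = 1, w = 17.

r = 1, w = 17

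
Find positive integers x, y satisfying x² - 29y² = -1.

We need x² = 29y² - 1. Try successive y:
y = 1: x² = 29·1² - 1 = 28, not a perfect square
y = 2: x² = 29·2² - 1 = 115, not a perfect square
y = 3: x² = 29·3² - 1 = 260, not a perfect square
...
y = 13: x² = 29·13² - 1 = 4900 = 70² ✓
Check: 70² - 29·13² = 4900 - 4901 = -1 ✓

x = 70, y = 13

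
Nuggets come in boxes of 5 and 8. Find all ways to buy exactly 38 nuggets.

We need non-negative integers (x, y) with 5x + 8y = 38.
For each x in 0..7, check if 38 - 5x is a non-negative multiple of 8.
x = 6: 8y = 8, y = 1 ✓

(6 boxes of 5, 1 boxes of 8)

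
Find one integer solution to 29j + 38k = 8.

Step 1: Check solvability.
gcd(29, 38) = 1
Since 1 divides 8, solutions exist.

Step 2: Apply extended Euclidean algorithm to find gcd.
We find integers such that 29*x0 + 38*y0 = 1

Step 3: Scale the particular solution.
Multiply by 8/1 = 8:
j = -136, k = 104

Step 4: Verify.
29*(-136) + 38*(104) = 8 = 8 ✓

j = -136, k = 104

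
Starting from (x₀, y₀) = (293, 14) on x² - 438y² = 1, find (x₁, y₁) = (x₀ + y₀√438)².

Solutions to x² - Dy² = 1 are generated by powers of (x₀ + y₀√D).
The next solution satisfies x₁ + y₁√438 = (x₀ + y₀√438)², giving:
x₁ = x₀² + 438y₀² = 293² + 438·14² = 85849 + 85848 = 171697
y₁ = 2x₀y₀ = 2·293·14 = 8204

Verify: 171697² - 438·8204² = 29479859809 - 29479859808 = 1 ✓

x = 171697, y = 8204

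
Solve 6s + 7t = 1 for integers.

Step 1: Check solvability.
gcd(6, 7) = 1
Since 1 divides 1, solutions exist.

Step 2: Apply extended Euclidean algorithm to find gcd.
We find integers such that 6*x0 + 7*y0 = 1

Step 3: Scale the particular solution.
Multiply by 1/1 = 1:
s = -1, t = 1

Step 4: Verify.
6*(-1) + 7*(1) = 1 = 1 ✓

s = -1, t = 1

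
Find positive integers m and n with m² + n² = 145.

We need to find integers m, n > 0 such that m² + n² = 145.
Trying m = 1: n² = 145 - 1² = 145 - 1 = 144
n = 12
Check: 1² + 12² = 1 + 144 = 145 ✓

145 = 1² + 12²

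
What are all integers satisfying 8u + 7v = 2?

Step 1: Compute gcd(8, 7) = 1.
Since 1 divides 2, solutions exist.

Step 2: Find a particular solution using extended Euclidean algorithm.
We get u₀ = 2, v₀ = -2.
Check: 8*2 + 7*-2 = 2 = 2 ✓

Step 3: Write the general solution.
u = 2 + (7/1)t = 2 + 7t
v = -2 - (8/1)t = -2 - 8t
for any integer t.

u = 2 + 7t, v = -2 - 8t for integer t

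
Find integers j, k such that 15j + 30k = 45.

Step 1: Check solvability.
gcd(15, 30) = 15
Since 15 divides 45, solutions exist.

Step 2: Apply extended Euclidean algorithm to find gcd.
We find integers such that 15*x0 + 30*y0 = 15

Step 3: Scale the particular solution.
Multiply by 45/15 = 3:
j = 3, k = 0

Step 4: Verify.
15*(3) + 30*(0) = 45 = 45 ✓

j = 3, k = 0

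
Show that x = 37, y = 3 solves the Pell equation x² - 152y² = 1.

Compute x² = 37² = 1369
Compute 152y² = 152·3² = 152·9 = 1368
x² - 152y² = 1369 - 1368 = 1
Since this equals 1, (37, 3) is a solution.

Yes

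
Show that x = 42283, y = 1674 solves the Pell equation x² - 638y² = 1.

Compute x² = 42283² = 1787852089
Compute 638y² = 638·1674² = 638·2802276 = 1787852088
x² - 638y² = 1787852089 - 1787852088 = 1
Since this equals 1, (42283, 1674) is a solution.

Yes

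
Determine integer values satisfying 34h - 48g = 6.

Step 1: Check solvability.
gcd(34, 48) = 2
Since 2 divides 6, solutions exist.

Step 2: Apply extended Euclidean algorithm to find gcd.
We find integers such that 34*x0 + 48*y0 = 2

Step 3: Scale the particular solution.
Multiply by 6/2 = 3:
h = -21, g = -15

Step 4: Verify.
34*(-21) - 48*(-15) = 6 = 6 ✓

h = -21, g = -15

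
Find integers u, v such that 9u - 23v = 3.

Step 1: Check solvability.
gcd(9, 23) = 1
Since 1 divides 3, solutions exist.

Step 2: Apply extended Euclidean algorithm to find gcd.
We find integers such that 9*x0 + 23*y0 = 1

Step 3: Scale the particular solution.
Multiply by 3/1 = 3:
u = -15, v = -6

Step 4: Verify.
9*(-15) - 23*(-6) = 3 = 3 ✓

u = -15, v = -6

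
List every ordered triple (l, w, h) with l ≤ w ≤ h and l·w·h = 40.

Iterate l from 1 to ⌊40^(1/3)⌋. For each l dividing 40, iterate w ≥ l with w dividing 40/l, and set h = 40/(l·w).
Triples found (6): (1×1×40), (1×2×20), (1×4×10), (1×5×8), (2×2×10), (2×4×5)

(1×1×40), (1×2×20), (1×4×10), (1×5×8), (2×2×10), (2×4×5)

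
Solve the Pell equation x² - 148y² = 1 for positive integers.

We seek the smallest positive integers (x, y) with x² - 148y² = 1, i.e., x² = 148y² + 1.
Try successive y values:
y = 1: x² = 148·1² + 1 = 149, not a perfect square
y = 2: x² = 148·2² + 1 = 593, not a perfect square
y = 3: x² = 148·3² + 1 = 1333, not a perfect square
... continuing the search (or via continued fractions) ...
y = 6: x² = 148·6² + 1 = 5329, x = 73 ✓

Verify: 73² - 148·6² = 5329 - 5328 = 1 ✓

x = 73, y = 6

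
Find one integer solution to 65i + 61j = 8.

Step 1: Check solvability.
gcd(65, 61) = 1
Since 1 divides 8, solutions exist.

Step 2: Apply extended Euclidean algorithm to find gcd.
We find integers such that 65*x0 + 61*y0 = 1

Step 3: Scale the particular solution.
Multiply by 8/1 = 8:
i = -120, j = 128

Step 4: Verify.
65*(-120) + 61*(128) = 8 = 8 ✓

i = -120, j = 128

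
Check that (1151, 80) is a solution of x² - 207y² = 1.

Compute x² = 1151² = 1324801
Compute 207y² = 207·80² = 207·6400 = 1324800
x² - 207y² = 1324801 - 1324800 = 1
Since this equals 1, (1151, 80) is a solution.

Yes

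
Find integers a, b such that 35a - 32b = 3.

Step 1: Check solvability.
gcd(35, 32) = 1
Since 1 divides 3, solutions exist.

Step 2: Apply extended Euclidean algorithm to find gcd.
We find integers such that 35*x0 + 32*y0 = 1

Step 3: Scale the particular solution.
Multiply by 3/1 = 3:
a = 33, b = 36

Step 4: Verify.
35*(33) - 32*(36) = 3 = 3 ✓

a = 33, b = 36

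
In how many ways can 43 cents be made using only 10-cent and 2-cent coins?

We need non-negative integers (x, y) with 10x + 2y = 43.
For each x from 0 to 4, check if (43 - 10x) is a non-negative multiple of 2.
Solutions (x, y): none
Count: 0

0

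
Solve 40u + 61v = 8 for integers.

Step 1: Check solvability.
gcd(40, 61) = 1
Since 1 divides 8, solutions exist.

Step 2: Apply extended Euclidean algorithm to find gcd.
We find integers such that 40*x0 + 61*y0 = 1

Step 3: Scale the particular solution.
Multiply by 8/1 = 8:
u = 232, v = -152

Step 4: Verify.
40*(232) + 61*(-152) = 8 = 8 ✓

u = 232, v = -152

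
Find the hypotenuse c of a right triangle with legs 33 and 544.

c² = a² + b² = 33² + 544² = 1089 + 295936 = 297025
c = 545

545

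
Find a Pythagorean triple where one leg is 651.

We need the other leg and hypotenuse such that 651² + x² = c².
Take x = 3332, c = 3395: 651² + 3332² = 423801 + 11102224 = 11526025 = 3395² ✓
Triple: (651, 3332, 3395)

(651, 3332, 3395)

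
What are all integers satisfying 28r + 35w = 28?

Step 1: Compute gcd(28, 35) = 7.
Since 7 divides 28, solutions exist.

Step 2: Find a particular solution using extended Euclidean algorithm.
We get r₀ = -4, w₀ = 4.
Check: 28*-4 + 35*4 = 28 = 28 ✓

Step 3: Write the general solution.
r = -4 + (35/7)t = -4 + 5t
w = 4 - (28/7)t = 4 - 4t
for any integer t.

r = -4 + 5t, w = 4 - 4t for integer t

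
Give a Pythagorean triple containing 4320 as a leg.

We need the other leg and hypotenuse such that 4320² + x² = c².
Take x = 1316, c = 4516: 4320² + 1316² = 18662400 + 1731856 = 20394256 = 4516² ✓
Triple: (1316, 4320, 4516)

(1316, 4320, 4516)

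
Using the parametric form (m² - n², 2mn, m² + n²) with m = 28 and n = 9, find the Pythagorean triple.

a = m² - n² = 28² - 9² = 784 - 81 = 703
b = 2mn = 2·28·9 = 504
c = m² + n² = 784 + 81 = 865
Verify: 703² + 504² = 494209 + 254016 = 748225 = 865² ✓

(703, 504, 865)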